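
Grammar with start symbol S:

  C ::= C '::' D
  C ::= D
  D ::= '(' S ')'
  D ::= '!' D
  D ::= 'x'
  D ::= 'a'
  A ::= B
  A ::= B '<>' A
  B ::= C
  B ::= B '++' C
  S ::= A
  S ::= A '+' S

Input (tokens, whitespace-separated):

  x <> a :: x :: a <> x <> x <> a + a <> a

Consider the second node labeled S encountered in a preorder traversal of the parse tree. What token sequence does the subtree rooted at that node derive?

a <> a

[S [A [B [C [D x]]] <> [A [B [C [C [C [D a]] :: [D x]] :: [D a]]] <> [A [B [C [D x]]] <> [A [B [C [D x]]] <> [A [B [C [D a]]]]]]]] + [S [A [B [C [D a]]] <> [A [B [C [D a]]]]]]]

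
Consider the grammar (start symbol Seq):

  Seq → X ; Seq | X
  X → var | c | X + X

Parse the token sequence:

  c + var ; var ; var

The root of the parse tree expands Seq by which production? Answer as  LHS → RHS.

[Seq [X [X c] + [X var]] ; [Seq [X var] ; [Seq [X var]]]]

Seq → X ; Seq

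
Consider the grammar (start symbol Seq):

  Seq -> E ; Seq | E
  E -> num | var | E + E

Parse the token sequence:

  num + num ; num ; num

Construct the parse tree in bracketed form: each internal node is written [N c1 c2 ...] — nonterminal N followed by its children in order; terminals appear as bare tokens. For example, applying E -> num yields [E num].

[Seq [E [E num] + [E num]] ; [Seq [E num] ; [Seq [E num]]]]

Seq
E ; Seq
E + E ; Seq
num + E ; Seq
num + num ; Seq
num + num ; E ; Seq
num + num ; num ; Seq
num + num ; num ; E
num + num ; num ; num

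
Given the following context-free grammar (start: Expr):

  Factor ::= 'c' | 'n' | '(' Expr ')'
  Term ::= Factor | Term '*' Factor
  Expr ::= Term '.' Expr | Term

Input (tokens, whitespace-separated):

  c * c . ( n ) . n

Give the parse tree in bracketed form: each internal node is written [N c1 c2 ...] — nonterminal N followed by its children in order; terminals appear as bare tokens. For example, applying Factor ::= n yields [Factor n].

[Expr [Term [Term [Factor c]] * [Factor c]] . [Expr [Term [Factor ( [Expr [Term [Factor n]]] )]] . [Expr [Term [Factor n]]]]]

Expr
Term . Expr
Term * Factor . Expr
Factor * Factor . Expr
c * Factor . Expr
c * c . Expr
c * c . Term . Expr
c * c . Factor . Expr
c * c . ( Expr ) . Expr
c * c . ( Term ) . Expr
c * c . ( Factor ) . Expr
c * c . ( n ) . Expr
c * c . ( n ) . Term
c * c . ( n ) . Factor
c * c . ( n ) . n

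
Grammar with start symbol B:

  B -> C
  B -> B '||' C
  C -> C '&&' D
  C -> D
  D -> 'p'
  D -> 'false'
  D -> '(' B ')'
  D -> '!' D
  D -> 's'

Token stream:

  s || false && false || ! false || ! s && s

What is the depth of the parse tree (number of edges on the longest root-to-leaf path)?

[B [B [B [B [C [D s]]] || [C [C [D false]] && [D false]]] || [C [D ! [D false]]]] || [C [C [D ! [D s]]] && [D s]]]

6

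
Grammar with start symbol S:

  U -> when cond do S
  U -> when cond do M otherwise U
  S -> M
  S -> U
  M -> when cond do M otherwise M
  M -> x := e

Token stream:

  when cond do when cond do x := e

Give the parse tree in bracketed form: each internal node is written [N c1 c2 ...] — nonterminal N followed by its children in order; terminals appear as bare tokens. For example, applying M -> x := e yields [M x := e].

S
U
when cond do S
when cond do U
when cond do when cond do S
when cond do when cond do M
when cond do when cond do x := e

[S [U when cond do [S [U when cond do [S [M x := e]]]]]]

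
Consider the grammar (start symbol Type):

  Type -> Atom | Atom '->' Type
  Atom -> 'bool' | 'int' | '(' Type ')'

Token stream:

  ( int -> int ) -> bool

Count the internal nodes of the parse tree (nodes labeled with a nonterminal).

8

[Type [Atom ( [Type [Atom int] -> [Type [Atom int]]] )] -> [Type [Atom bool]]]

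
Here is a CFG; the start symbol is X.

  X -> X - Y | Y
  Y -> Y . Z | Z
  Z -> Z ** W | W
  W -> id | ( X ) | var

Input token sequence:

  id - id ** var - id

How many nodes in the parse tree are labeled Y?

[X [X [X [Y [Z [W id]]]] - [Y [Z [Z [W id]] ** [W var]]]] - [Y [Z [W id]]]]

3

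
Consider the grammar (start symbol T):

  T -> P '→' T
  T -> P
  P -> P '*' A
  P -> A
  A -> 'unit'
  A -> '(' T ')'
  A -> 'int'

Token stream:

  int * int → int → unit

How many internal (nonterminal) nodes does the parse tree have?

[T [P [P [A int]] * [A int]] → [T [P [A int]] → [T [P [A unit]]]]]

11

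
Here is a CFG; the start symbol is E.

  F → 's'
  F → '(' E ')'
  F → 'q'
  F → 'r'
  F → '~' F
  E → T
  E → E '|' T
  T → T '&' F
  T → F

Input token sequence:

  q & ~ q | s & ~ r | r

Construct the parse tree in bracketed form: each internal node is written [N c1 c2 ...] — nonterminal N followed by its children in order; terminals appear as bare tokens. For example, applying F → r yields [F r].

[E [E [E [T [T [F q]] & [F ~ [F q]]]] | [T [T [F s]] & [F ~ [F r]]]] | [T [F r]]]

E
E | T
E | T | T
T | T | T
T & F | T | T
F & F | T | T
q & F | T | T
q & ~ F | T | T
q & ~ q | T | T
q & ~ q | T & F | T
q & ~ q | F & F | T
q & ~ q | s & F | T
q & ~ q | s & ~ F | T
q & ~ q | s & ~ r | T
q & ~ q | s & ~ r | F
q & ~ q | s & ~ r | r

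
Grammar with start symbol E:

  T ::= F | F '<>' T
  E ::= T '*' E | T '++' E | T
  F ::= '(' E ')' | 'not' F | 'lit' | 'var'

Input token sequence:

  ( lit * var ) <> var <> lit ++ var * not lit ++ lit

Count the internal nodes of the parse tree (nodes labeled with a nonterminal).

[E [T [F ( [E [T [F lit]] * [E [T [F var]]]] )] <> [T [F var] <> [T [F lit]]]] ++ [E [T [F var]] * [E [T [F not [F lit]]] ++ [E [T [F lit]]]]]]

23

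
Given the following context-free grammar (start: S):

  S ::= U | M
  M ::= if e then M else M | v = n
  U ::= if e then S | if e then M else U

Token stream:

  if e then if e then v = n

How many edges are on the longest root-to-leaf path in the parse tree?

6

[S [U if e then [S [U if e then [S [M v = n]]]]]]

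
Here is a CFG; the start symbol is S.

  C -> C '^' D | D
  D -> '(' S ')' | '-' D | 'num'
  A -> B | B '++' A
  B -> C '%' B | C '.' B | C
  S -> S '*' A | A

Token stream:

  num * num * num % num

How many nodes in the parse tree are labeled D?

4

[S [S [S [A [B [C [D num]]]]] * [A [B [C [D num]]]]] * [A [B [C [D num]] % [B [C [D num]]]]]]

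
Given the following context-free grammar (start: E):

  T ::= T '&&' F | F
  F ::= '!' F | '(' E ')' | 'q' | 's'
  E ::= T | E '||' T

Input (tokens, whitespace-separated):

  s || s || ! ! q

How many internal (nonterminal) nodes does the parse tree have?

11

[E [E [E [T [F s]]] || [T [F s]]] || [T [F ! [F ! [F q]]]]]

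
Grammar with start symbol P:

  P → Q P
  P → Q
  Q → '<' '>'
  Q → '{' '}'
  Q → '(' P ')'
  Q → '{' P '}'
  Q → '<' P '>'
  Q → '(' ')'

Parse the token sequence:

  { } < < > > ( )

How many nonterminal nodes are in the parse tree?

[P [Q { }] [P [Q < [P [Q < >]] >] [P [Q ( )]]]]

8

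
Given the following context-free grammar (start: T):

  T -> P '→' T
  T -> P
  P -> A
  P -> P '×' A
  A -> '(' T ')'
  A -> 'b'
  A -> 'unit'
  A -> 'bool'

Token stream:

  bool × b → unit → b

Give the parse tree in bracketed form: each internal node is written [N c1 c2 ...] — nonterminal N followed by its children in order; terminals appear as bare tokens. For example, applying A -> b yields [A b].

T
P → T
P × A → T
A × A → T
bool × A → T
bool × b → T
bool × b → P → T
bool × b → A → T
bool × b → unit → T
bool × b → unit → P
bool × b → unit → A
bool × b → unit → b

[T [P [P [A bool]] × [A b]] → [T [P [A unit]] → [T [P [A b]]]]]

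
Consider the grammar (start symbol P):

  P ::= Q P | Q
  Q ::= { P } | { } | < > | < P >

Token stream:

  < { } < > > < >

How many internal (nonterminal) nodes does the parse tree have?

[P [Q < [P [Q { }] [P [Q < >]]] >] [P [Q < >]]]

8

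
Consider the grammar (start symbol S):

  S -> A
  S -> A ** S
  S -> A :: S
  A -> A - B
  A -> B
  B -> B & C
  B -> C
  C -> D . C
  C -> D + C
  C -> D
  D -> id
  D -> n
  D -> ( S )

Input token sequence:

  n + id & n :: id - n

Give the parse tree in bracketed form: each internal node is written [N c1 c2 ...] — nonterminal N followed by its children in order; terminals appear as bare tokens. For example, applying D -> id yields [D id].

[S [A [B [B [C [D n] + [C [D id]]]] & [C [D n]]]] :: [S [A [A [B [C [D id]]]] - [B [C [D n]]]]]]

S
A :: S
B :: S
B & C :: S
C & C :: S
D + C & C :: S
n + C & C :: S
n + D & C :: S
n + id & C :: S
n + id & D :: S
n + id & n :: S
n + id & n :: A
n + id & n :: A - B
n + id & n :: B - B
n + id & n :: C - B
n + id & n :: D - B
n + id & n :: id - B
n + id & n :: id - C
n + id & n :: id - D
n + id & n :: id - n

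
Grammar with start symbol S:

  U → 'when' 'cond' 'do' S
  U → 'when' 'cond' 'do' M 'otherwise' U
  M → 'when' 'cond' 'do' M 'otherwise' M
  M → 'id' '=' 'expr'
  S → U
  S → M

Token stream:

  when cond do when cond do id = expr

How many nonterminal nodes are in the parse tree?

6

[S [U when cond do [S [U when cond do [S [M id = expr]]]]]]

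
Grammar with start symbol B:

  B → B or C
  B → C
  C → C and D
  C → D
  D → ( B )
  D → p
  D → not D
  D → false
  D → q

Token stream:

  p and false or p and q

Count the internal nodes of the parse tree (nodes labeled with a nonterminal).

[B [B [C [C [D p]] and [D false]]] or [C [C [D p]] and [D q]]]

10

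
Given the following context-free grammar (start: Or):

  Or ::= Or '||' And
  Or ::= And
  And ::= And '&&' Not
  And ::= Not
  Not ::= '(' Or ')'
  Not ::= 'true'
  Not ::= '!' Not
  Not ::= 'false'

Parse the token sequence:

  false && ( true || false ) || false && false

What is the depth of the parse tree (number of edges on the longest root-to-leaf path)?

[Or [Or [And [And [Not false]] && [Not ( [Or [Or [And [Not true]]] || [And [Not false]]] )]]] || [And [And [Not false]] && [Not false]]]

8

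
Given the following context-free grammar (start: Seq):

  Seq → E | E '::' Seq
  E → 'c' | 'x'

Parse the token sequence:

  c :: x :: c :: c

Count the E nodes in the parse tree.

4

[Seq [E c] :: [Seq [E x] :: [Seq [E c] :: [Seq [E c]]]]]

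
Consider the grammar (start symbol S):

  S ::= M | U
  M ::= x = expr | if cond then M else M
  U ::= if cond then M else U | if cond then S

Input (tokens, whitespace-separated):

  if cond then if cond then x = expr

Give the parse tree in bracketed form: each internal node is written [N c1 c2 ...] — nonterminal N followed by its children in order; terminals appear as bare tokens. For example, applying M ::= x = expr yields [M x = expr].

S
U
if cond then S
if cond then U
if cond then if cond then S
if cond then if cond then M
if cond then if cond then x = expr

[S [U if cond then [S [U if cond then [S [M x = expr]]]]]]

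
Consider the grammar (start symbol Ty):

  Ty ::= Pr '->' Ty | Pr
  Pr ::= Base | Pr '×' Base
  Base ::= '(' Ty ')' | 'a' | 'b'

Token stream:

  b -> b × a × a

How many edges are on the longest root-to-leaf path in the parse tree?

6

[Ty [Pr [Base b]] -> [Ty [Pr [Pr [Pr [Base b]] × [Base a]] × [Base a]]]]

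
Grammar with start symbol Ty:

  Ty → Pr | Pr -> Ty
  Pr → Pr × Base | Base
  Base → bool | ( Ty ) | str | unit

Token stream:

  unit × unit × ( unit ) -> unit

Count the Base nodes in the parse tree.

5

[Ty [Pr [Pr [Pr [Base unit]] × [Base unit]] × [Base ( [Ty [Pr [Base unit]]] )]] -> [Ty [Pr [Base unit]]]]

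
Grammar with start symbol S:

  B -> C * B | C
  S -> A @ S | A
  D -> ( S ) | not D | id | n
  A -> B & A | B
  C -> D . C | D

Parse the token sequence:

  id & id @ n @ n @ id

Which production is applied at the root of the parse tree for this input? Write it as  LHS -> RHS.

[S [A [B [C [D id]]] & [A [B [C [D id]]]]] @ [S [A [B [C [D n]]]] @ [S [A [B [C [D n]]]] @ [S [A [B [C [D id]]]]]]]]

S -> A @ S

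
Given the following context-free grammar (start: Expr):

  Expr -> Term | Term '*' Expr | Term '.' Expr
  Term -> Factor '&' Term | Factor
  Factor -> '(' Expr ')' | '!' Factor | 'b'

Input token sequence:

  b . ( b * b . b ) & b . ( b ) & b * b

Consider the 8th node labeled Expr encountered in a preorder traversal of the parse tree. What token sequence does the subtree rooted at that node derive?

b

[Expr [Term [Factor b]] . [Expr [Term [Factor ( [Expr [Term [Factor b]] * [Expr [Term [Factor b]] . [Expr [Term [Factor b]]]]] )] & [Term [Factor b]]] . [Expr [Term [Factor ( [Expr [Term [Factor b]]] )] & [Term [Factor b]]] * [Expr [Term [Factor b]]]]]]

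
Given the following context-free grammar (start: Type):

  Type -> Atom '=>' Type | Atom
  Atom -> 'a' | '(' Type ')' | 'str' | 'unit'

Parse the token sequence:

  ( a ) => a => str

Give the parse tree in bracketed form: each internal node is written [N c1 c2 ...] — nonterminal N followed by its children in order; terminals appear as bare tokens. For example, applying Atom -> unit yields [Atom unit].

[Type [Atom ( [Type [Atom a]] )] => [Type [Atom a] => [Type [Atom str]]]]

Type
Atom => Type
( Type ) => Type
( Atom ) => Type
( a ) => Type
( a ) => Atom => Type
( a ) => a => Type
( a ) => a => Atom
( a ) => a => str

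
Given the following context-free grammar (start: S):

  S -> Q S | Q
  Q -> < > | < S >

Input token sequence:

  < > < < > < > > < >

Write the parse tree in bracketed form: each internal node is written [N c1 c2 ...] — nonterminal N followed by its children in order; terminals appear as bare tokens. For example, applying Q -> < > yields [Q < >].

[S [Q < >] [S [Q < [S [Q < >] [S [Q < >]]] >] [S [Q < >]]]]

S
Q S
< > S
< > Q S
< > < S > S
< > < Q S > S
< > < < > S > S
< > < < > Q > S
< > < < > < > > S
< > < < > < > > Q
< > < < > < > > < >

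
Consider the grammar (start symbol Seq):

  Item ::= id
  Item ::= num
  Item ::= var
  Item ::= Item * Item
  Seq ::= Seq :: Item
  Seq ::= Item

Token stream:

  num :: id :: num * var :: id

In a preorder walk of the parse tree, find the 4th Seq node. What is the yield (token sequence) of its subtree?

num

[Seq [Seq [Seq [Seq [Item num]] :: [Item id]] :: [Item [Item num] * [Item var]]] :: [Item id]]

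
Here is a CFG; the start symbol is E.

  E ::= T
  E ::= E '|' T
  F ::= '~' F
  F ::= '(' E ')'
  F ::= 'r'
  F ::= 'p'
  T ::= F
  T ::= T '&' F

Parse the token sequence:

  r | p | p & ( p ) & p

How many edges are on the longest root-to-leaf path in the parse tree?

7

[E [E [E [T [F r]]] | [T [F p]]] | [T [T [T [F p]] & [F ( [E [T [F p]]] )]] & [F p]]]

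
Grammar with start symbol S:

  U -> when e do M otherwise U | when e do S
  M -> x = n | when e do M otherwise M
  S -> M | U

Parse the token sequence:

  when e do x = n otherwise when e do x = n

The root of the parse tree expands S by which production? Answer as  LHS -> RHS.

[S [U when e do [M x = n] otherwise [U when e do [S [M x = n]]]]]

S -> U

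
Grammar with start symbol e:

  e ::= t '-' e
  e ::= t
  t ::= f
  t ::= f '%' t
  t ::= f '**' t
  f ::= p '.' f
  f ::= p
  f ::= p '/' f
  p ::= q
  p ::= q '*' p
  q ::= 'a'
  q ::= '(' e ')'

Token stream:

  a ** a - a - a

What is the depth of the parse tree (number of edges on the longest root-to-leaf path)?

[e [t [f [p [q a]]] ** [t [f [p [q a]]]]] - [e [t [f [p [q a]]]] - [e [t [f [p [q a]]]]]]]

7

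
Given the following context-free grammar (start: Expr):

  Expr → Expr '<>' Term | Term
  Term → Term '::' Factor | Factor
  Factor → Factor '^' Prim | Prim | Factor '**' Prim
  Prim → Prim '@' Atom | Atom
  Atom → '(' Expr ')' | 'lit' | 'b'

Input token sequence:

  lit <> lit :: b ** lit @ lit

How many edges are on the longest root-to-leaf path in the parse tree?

[Expr [Expr [Term [Factor [Prim [Atom lit]]]]] <> [Term [Term [Factor [Prim [Atom lit]]]] :: [Factor [Factor [Prim [Atom b]]] ** [Prim [Prim [Atom lit]] @ [Atom lit]]]]]

6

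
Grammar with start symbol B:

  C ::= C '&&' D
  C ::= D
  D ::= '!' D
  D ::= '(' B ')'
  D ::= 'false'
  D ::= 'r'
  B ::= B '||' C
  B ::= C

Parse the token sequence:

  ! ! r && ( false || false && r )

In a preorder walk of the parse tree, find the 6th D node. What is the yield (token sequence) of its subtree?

[B [C [C [D ! [D ! [D r]]]] && [D ( [B [B [C [D false]]] || [C [C [D false]] && [D r]]] )]]]

false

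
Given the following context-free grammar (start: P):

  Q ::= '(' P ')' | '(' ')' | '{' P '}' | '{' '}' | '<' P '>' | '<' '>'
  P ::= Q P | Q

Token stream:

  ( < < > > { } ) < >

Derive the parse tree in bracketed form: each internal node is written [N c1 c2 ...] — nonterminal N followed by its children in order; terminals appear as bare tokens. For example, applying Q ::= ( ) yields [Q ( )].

[P [Q ( [P [Q < [P [Q < >]] >] [P [Q { }]]] )] [P [Q < >]]]

P
Q P
( P ) P
( Q P ) P
( < P > P ) P
( < Q > P ) P
( < < > > P ) P
( < < > > Q ) P
( < < > > { } ) P
( < < > > { } ) Q
( < < > > { } ) < >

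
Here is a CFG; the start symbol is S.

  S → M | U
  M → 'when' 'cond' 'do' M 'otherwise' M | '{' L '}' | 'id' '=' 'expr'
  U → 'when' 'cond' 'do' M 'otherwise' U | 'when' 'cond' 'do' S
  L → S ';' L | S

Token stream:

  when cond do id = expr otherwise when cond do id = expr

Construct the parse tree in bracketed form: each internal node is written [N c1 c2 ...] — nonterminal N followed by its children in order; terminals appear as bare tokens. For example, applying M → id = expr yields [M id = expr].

S
U
when cond do M otherwise U
when cond do id = expr otherwise U
when cond do id = expr otherwise when cond do S
when cond do id = expr otherwise when cond do M
when cond do id = expr otherwise when cond do id = expr

[S [U when cond do [M id = expr] otherwise [U when cond do [S [M id = expr]]]]]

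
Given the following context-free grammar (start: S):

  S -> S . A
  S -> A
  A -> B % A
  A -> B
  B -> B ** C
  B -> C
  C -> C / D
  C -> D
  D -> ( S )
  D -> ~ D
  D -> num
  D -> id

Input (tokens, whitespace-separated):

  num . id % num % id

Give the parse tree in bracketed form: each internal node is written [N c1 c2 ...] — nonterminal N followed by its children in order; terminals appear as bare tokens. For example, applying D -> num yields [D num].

S
S . A
A . A
B . A
C . A
D . A
num . A
num . B % A
num . C % A
num . D % A
num . id % A
num . id % B % A
num . id % C % A
num . id % D % A
num . id % num % A
num . id % num % B
num . id % num % C
num . id % num % D
num . id % num % id

[S [S [A [B [C [D num]]]]] . [A [B [C [D id]]] % [A [B [C [D num]]] % [A [B [C [D id]]]]]]]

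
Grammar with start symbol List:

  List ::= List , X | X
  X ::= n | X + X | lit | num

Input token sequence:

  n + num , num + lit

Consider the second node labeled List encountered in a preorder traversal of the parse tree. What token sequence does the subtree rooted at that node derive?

[List [List [X [X n] + [X num]]] , [X [X num] + [X lit]]]

n + num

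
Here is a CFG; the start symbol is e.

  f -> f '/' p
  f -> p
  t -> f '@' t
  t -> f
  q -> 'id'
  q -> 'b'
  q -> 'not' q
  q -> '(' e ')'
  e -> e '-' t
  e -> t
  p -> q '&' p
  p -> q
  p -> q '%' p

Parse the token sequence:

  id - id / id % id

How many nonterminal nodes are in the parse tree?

15

[e [e [t [f [p [q id]]]]] - [t [f [f [p [q id]]] / [p [q id] % [p [q id]]]]]]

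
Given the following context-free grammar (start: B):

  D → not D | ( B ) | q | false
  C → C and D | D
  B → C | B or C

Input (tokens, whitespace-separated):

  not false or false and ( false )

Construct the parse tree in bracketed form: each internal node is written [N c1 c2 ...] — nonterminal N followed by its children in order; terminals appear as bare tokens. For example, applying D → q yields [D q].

[B [B [C [D not [D false]]]] or [C [C [D false]] and [D ( [B [C [D false]]] )]]]

B
B or C
C or C
D or C
not D or C
not false or C
not false or C and D
not false or D and D
not false or false and D
not false or false and ( B )
not false or false and ( C )
not false or false and ( D )
not false or false and ( false )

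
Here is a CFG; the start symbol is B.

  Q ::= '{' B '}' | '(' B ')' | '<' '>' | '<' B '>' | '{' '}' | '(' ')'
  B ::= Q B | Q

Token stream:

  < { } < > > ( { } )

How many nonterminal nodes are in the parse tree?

[B [Q < [B [Q { }] [B [Q < >]]] >] [B [Q ( [B [Q { }]] )]]]

10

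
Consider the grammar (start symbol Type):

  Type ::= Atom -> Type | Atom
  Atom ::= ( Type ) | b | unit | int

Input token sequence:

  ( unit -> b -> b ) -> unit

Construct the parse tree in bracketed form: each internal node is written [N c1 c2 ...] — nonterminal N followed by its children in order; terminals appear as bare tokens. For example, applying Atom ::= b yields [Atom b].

[Type [Atom ( [Type [Atom unit] -> [Type [Atom b] -> [Type [Atom b]]]] )] -> [Type [Atom unit]]]

Type
Atom -> Type
( Type ) -> Type
( Atom -> Type ) -> Type
( unit -> Type ) -> Type
( unit -> Atom -> Type ) -> Type
( unit -> b -> Type ) -> Type
( unit -> b -> Atom ) -> Type
( unit -> b -> b ) -> Type
( unit -> b -> b ) -> Atom
( unit -> b -> b ) -> unit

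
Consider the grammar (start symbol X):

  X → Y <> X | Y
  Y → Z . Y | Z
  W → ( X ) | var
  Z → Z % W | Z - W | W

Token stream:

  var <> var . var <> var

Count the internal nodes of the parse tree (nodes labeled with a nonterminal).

15

[X [Y [Z [W var]]] <> [X [Y [Z [W var]] . [Y [Z [W var]]]] <> [X [Y [Z [W var]]]]]]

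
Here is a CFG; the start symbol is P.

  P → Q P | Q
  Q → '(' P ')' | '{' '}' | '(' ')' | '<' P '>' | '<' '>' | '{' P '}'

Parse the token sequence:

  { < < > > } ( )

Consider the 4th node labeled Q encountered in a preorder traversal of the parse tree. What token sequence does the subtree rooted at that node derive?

[P [Q { [P [Q < [P [Q < >]] >]] }] [P [Q ( )]]]

( )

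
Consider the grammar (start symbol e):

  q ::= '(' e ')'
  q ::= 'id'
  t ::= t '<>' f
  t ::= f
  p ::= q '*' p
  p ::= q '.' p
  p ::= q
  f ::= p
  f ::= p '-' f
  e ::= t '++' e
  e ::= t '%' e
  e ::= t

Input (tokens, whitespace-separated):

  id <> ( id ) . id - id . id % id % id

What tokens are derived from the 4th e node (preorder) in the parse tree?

id

[e [t [t [f [p [q id]]]] <> [f [p [q ( [e [t [f [p [q id]]]]] )] . [p [q id]]] - [f [p [q id] . [p [q id]]]]]] % [e [t [f [p [q id]]]] % [e [t [f [p [q id]]]]]]]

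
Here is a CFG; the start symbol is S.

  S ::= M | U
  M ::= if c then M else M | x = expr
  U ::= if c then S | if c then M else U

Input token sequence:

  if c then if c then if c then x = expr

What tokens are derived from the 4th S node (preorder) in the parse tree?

[S [U if c then [S [U if c then [S [U if c then [S [M x = expr]]]]]]]]

x = expr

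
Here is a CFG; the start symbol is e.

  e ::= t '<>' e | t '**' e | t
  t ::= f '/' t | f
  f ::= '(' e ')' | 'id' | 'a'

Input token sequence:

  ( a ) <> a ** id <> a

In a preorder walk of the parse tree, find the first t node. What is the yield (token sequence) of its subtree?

( a )

[e [t [f ( [e [t [f a]]] )]] <> [e [t [f a]] ** [e [t [f id]] <> [e [t [f a]]]]]]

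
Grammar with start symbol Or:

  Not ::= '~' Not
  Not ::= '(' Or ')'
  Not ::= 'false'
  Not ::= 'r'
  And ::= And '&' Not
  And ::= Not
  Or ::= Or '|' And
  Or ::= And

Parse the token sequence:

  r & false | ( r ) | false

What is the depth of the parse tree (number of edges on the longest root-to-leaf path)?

[Or [Or [Or [And [And [Not r]] & [Not false]]] | [And [Not ( [Or [And [Not r]]] )]]] | [And [Not false]]]

7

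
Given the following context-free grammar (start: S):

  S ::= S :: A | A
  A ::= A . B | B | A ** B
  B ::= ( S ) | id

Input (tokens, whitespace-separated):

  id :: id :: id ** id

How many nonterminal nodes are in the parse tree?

11

[S [S [S [A [B id]]] :: [A [B id]]] :: [A [A [B id]] ** [B id]]]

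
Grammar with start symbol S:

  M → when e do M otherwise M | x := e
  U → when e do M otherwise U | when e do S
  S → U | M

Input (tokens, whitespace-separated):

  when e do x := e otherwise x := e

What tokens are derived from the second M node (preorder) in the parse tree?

x := e

[S [M when e do [M x := e] otherwise [M x := e]]]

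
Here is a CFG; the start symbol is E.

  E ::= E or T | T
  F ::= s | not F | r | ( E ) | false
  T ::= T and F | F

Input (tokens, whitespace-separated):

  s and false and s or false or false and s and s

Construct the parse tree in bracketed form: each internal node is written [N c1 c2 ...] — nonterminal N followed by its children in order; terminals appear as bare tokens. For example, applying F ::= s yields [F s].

E
E or T
E or T or T
T or T or T
T and F or T or T
T and F and F or T or T
F and F and F or T or T
s and F and F or T or T
s and false and F or T or T
s and false and s or T or T
s and false and s or F or T
s and false and s or false or T
s and false and s or false or T and F
s and false and s or false or T and F and F
s and false and s or false or F and F and F
s and false and s or false or false and F and F
s and false and s or false or false and s and F
s and false and s or false or false and s and s

[E [E [E [T [T [T [F s]] and [F false]] and [F s]]] or [T [F false]]] or [T [T [T [F false]] and [F s]] and [F s]]]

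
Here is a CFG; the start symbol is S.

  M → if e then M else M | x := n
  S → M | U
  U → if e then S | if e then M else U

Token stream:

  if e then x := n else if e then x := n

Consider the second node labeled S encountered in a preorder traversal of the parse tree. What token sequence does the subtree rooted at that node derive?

x := n

[S [U if e then [M x := n] else [U if e then [S [M x := n]]]]]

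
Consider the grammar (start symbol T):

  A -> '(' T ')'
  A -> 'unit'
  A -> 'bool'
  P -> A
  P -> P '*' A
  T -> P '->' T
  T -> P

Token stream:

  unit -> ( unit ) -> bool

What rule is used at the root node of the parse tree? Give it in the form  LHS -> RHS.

[T [P [A unit]] -> [T [P [A ( [T [P [A unit]]] )]] -> [T [P [A bool]]]]]

T -> P '->' T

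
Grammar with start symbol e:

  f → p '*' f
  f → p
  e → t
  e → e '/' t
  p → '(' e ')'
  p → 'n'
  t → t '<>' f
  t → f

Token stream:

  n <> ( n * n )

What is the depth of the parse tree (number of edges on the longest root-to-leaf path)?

9

[e [t [t [f [p n]]] <> [f [p ( [e [t [f [p n] * [f [p n]]]]] )]]]]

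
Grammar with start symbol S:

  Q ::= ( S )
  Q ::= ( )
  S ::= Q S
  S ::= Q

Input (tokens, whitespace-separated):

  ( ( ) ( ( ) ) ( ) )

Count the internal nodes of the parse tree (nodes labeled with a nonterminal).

[S [Q ( [S [Q ( )] [S [Q ( [S [Q ( )]] )] [S [Q ( )]]]] )]]

10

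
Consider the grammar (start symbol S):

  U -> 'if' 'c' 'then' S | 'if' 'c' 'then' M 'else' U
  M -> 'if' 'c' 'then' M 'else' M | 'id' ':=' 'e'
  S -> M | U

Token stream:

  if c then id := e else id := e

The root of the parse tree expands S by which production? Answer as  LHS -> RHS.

[S [M if c then [M id := e] else [M id := e]]]

S -> M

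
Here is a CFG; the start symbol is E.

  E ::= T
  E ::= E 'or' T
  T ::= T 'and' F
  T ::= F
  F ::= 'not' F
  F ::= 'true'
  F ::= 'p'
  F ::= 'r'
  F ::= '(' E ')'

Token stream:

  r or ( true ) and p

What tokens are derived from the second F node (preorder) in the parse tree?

( true )

[E [E [T [F r]]] or [T [T [F ( [E [T [F true]]] )]] and [F p]]]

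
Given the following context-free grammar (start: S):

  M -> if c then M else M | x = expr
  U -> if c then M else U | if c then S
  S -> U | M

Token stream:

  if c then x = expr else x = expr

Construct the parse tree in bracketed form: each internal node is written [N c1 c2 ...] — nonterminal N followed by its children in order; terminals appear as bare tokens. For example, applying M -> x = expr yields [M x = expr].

S
M
if c then M else M
if c then x = expr else M
if c then x = expr else x = expr

[S [M if c then [M x = expr] else [M x = expr]]]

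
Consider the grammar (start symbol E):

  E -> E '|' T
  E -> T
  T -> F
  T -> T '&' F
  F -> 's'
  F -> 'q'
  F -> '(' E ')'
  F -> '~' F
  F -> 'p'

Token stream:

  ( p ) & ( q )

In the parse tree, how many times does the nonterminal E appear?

3

[E [T [T [F ( [E [T [F p]]] )]] & [F ( [E [T [F q]]] )]]]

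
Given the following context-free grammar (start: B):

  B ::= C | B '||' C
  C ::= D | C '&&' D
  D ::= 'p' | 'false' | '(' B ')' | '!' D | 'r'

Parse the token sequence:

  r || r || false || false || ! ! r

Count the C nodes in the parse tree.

5

[B [B [B [B [B [C [D r]]] || [C [D r]]] || [C [D false]]] || [C [D false]]] || [C [D ! [D ! [D r]]]]]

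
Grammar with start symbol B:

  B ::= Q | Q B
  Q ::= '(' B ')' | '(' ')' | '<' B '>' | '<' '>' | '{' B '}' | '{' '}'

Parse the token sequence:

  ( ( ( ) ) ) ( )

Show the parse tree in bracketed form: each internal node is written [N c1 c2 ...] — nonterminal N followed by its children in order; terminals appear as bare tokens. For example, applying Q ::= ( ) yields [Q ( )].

[B [Q ( [B [Q ( [B [Q ( )]] )]] )] [B [Q ( )]]]

B
Q B
( B ) B
( Q ) B
( ( B ) ) B
( ( Q ) ) B
( ( ( ) ) ) B
( ( ( ) ) ) Q
( ( ( ) ) ) ( )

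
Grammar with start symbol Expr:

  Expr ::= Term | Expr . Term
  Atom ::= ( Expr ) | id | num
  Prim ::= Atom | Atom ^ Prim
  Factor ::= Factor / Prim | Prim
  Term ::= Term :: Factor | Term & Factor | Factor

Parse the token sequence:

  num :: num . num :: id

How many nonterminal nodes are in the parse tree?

[Expr [Expr [Term [Term [Factor [Prim [Atom num]]]] :: [Factor [Prim [Atom num]]]]] . [Term [Term [Factor [Prim [Atom num]]]] :: [Factor [Prim [Atom id]]]]]

18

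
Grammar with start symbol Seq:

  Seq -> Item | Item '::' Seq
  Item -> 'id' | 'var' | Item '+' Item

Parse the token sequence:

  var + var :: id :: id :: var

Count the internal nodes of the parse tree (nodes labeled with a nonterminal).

10

[Seq [Item [Item var] + [Item var]] :: [Seq [Item id] :: [Seq [Item id] :: [Seq [Item var]]]]]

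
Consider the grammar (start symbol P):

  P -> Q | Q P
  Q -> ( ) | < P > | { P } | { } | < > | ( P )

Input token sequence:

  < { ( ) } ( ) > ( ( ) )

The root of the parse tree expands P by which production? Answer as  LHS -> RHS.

[P [Q < [P [Q { [P [Q ( )]] }] [P [Q ( )]]] >] [P [Q ( [P [Q ( )]] )]]]

P -> Q P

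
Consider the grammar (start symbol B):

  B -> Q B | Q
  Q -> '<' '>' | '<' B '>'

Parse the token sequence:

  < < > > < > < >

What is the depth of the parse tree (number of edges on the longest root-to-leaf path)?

4

[B [Q < [B [Q < >]] >] [B [Q < >] [B [Q < >]]]]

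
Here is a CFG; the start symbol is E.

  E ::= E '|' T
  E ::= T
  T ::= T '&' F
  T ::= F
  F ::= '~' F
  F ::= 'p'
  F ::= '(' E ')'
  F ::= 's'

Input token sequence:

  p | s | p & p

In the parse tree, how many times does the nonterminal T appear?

4

[E [E [E [T [F p]]] | [T [F s]]] | [T [T [F p]] & [F p]]]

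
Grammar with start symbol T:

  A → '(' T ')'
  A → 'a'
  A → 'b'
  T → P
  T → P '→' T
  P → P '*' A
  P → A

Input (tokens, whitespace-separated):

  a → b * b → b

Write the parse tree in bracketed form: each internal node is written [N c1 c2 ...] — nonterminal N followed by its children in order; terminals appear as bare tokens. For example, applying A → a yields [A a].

[T [P [A a]] → [T [P [P [A b]] * [A b]] → [T [P [A b]]]]]

T
P → T
A → T
a → T
a → P → T
a → P * A → T
a → A * A → T
a → b * A → T
a → b * b → T
a → b * b → P
a → b * b → A
a → b * b → b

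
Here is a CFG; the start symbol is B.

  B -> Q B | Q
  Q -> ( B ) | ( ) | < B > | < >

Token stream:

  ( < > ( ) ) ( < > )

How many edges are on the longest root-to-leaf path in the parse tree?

5

[B [Q ( [B [Q < >] [B [Q ( )]]] )] [B [Q ( [B [Q < >]] )]]]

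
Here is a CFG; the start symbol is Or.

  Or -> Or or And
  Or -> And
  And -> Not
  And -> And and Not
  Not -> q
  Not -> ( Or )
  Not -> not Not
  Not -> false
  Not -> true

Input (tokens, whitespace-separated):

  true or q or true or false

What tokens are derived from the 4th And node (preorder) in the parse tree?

false

[Or [Or [Or [Or [And [Not true]]] or [And [Not q]]] or [And [Not true]]] or [And [Not false]]]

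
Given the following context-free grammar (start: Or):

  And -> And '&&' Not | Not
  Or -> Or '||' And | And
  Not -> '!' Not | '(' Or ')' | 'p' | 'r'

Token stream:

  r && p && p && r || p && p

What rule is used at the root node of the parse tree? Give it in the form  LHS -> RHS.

Or -> Or '||' And

[Or [Or [And [And [And [And [Not r]] && [Not p]] && [Not p]] && [Not r]]] || [And [And [Not p]] && [Not p]]]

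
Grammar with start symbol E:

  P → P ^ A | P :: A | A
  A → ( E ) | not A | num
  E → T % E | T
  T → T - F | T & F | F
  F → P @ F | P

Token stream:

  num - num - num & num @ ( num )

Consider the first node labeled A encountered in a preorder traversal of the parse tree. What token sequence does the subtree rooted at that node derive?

num

[E [T [T [T [T [F [P [A num]]]] - [F [P [A num]]]] - [F [P [A num]]]] & [F [P [A num]] @ [F [P [A ( [E [T [F [P [A num]]]]] )]]]]]]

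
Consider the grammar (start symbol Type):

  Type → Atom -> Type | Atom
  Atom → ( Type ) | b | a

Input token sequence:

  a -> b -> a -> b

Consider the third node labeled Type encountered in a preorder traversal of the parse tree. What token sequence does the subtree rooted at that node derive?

[Type [Atom a] -> [Type [Atom b] -> [Type [Atom a] -> [Type [Atom b]]]]]

a -> b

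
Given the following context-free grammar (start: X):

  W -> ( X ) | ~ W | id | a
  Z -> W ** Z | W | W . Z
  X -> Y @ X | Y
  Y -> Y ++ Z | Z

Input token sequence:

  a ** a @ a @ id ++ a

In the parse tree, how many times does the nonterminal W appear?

5

[X [Y [Z [W a] ** [Z [W a]]]] @ [X [Y [Z [W a]]] @ [X [Y [Y [Z [W id]]] ++ [Z [W a]]]]]]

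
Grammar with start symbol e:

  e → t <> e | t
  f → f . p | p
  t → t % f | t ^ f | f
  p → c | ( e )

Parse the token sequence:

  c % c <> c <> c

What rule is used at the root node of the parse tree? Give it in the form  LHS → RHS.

[e [t [t [f [p c]]] % [f [p c]]] <> [e [t [f [p c]]] <> [e [t [f [p c]]]]]]

e → t <> e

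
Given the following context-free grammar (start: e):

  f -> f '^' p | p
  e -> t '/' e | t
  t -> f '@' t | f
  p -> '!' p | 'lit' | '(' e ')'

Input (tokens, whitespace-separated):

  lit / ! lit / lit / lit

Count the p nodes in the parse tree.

5

[e [t [f [p lit]]] / [e [t [f [p ! [p lit]]]] / [e [t [f [p lit]]] / [e [t [f [p lit]]]]]]]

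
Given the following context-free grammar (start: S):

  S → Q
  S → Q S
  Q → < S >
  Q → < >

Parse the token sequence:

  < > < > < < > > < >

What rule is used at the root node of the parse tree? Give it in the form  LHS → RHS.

S → Q S

[S [Q < >] [S [Q < >] [S [Q < [S [Q < >]] >] [S [Q < >]]]]]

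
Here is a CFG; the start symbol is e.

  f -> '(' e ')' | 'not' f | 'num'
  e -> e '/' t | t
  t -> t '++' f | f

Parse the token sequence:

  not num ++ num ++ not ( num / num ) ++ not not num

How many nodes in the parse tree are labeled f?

[e [t [t [t [t [f not [f num]]] ++ [f num]] ++ [f not [f ( [e [e [t [f num]]] / [t [f num]]] )]]] ++ [f not [f not [f num]]]]]

10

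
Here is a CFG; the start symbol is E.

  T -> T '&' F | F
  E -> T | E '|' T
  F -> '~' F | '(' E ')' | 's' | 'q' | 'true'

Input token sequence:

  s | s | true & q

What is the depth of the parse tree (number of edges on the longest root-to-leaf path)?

5

[E [E [E [T [F s]]] | [T [F s]]] | [T [T [F true]] & [F q]]]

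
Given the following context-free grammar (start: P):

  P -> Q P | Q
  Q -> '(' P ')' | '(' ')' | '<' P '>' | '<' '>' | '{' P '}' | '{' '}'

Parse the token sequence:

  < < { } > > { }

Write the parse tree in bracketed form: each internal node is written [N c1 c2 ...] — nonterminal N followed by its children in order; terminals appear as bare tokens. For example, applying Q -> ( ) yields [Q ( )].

[P [Q < [P [Q < [P [Q { }]] >]] >] [P [Q { }]]]

P
Q P
< P > P
< Q > P
< < P > > P
< < Q > > P
< < { } > > P
< < { } > > Q
< < { } > > { }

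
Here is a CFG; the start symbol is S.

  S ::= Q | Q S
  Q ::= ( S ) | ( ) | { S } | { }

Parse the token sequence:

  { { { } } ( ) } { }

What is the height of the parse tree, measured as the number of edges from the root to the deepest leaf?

6

[S [Q { [S [Q { [S [Q { }]] }] [S [Q ( )]]] }] [S [Q { }]]]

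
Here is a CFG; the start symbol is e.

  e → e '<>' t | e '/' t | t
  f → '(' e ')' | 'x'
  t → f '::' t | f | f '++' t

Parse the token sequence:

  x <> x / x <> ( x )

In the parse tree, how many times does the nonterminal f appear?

5

[e [e [e [e [t [f x]]] <> [t [f x]]] / [t [f x]]] <> [t [f ( [e [t [f x]]] )]]]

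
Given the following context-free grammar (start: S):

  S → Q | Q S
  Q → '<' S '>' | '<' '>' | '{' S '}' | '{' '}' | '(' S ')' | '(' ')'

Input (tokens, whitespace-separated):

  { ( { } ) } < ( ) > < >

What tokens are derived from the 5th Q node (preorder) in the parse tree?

( )

[S [Q { [S [Q ( [S [Q { }]] )]] }] [S [Q < [S [Q ( )]] >] [S [Q < >]]]]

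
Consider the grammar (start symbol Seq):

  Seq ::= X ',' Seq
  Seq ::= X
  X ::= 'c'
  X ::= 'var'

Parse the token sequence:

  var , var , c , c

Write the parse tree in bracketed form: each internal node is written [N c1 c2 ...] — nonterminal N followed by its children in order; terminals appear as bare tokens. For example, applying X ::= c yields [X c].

Seq
X , Seq
var , Seq
var , X , Seq
var , var , Seq
var , var , X , Seq
var , var , c , Seq
var , var , c , X
var , var , c , c

[Seq [X var] , [Seq [X var] , [Seq [X c] , [Seq [X c]]]]]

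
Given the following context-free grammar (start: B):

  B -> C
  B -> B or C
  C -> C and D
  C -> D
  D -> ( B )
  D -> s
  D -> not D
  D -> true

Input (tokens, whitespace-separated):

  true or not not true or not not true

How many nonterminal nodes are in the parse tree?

[B [B [B [C [D true]]] or [C [D not [D not [D true]]]]] or [C [D not [D not [D true]]]]]

13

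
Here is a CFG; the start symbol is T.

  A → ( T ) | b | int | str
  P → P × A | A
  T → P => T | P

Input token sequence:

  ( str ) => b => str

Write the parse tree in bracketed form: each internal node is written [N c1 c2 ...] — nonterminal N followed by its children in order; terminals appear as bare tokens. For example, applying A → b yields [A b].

T
P => T
A => T
( T ) => T
( P ) => T
( A ) => T
( str ) => T
( str ) => P => T
( str ) => A => T
( str ) => b => T
( str ) => b => P
( str ) => b => A
( str ) => b => str

[T [P [A ( [T [P [A str]]] )]] => [T [P [A b]] => [T [P [A str]]]]]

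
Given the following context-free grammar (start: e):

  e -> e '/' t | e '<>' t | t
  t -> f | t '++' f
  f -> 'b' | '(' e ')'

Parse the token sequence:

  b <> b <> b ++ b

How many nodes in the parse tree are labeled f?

[e [e [e [t [f b]]] <> [t [f b]]] <> [t [t [f b]] ++ [f b]]]

4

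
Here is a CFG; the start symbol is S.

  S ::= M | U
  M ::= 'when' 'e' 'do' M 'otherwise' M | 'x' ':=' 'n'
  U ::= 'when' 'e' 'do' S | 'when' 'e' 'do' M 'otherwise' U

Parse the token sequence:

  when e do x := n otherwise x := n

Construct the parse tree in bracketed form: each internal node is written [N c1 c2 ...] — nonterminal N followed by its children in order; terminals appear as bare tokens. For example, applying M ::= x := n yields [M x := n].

[S [M when e do [M x := n] otherwise [M x := n]]]

S
M
when e do M otherwise M
when e do x := n otherwise M
when e do x := n otherwise x := n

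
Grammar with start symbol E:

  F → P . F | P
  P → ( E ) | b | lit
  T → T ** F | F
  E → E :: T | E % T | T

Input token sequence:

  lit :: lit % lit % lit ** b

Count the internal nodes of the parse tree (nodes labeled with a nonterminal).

[E [E [E [E [T [F [P lit]]]] :: [T [F [P lit]]]] % [T [F [P lit]]]] % [T [T [F [P lit]]] ** [F [P b]]]]

19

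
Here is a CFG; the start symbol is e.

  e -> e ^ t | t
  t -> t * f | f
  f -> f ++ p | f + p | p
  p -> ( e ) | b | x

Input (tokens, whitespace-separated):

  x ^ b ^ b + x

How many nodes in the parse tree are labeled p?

[e [e [e [t [f [p x]]]] ^ [t [f [p b]]]] ^ [t [f [f [p b]] + [p x]]]]

4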